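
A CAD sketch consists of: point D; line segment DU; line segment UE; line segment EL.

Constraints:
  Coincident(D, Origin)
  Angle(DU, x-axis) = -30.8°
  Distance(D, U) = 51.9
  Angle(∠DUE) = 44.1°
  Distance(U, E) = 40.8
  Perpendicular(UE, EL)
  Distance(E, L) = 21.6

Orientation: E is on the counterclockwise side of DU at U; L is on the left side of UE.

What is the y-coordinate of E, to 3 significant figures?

12.8

D is at the origin; DU runs at -30.8° with length 51.9, so U = 51.9·(cos -30.8°, sin -30.8°) = (44.6, -26.6). ∠DUE = 44.1°, so UE runs at -30.8° + (180° − 44.1°) = 105° from the x-axis; with |UE| = 40.8, E = U + 40.8·(cos 105°, sin 105°) = (34.0, 12.8). So E.y = 12.8.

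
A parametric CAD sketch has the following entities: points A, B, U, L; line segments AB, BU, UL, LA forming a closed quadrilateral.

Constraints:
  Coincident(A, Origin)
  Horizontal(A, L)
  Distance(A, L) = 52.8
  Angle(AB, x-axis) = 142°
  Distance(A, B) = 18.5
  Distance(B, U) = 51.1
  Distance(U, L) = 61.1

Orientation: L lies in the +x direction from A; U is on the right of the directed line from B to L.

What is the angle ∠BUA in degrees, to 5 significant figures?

15.152°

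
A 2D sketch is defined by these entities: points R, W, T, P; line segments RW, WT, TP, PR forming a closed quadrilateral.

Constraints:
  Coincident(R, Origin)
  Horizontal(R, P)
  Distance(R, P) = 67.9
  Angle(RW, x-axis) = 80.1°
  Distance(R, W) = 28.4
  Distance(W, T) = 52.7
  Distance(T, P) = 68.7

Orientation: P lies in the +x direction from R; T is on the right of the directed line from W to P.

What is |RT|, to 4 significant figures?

25.00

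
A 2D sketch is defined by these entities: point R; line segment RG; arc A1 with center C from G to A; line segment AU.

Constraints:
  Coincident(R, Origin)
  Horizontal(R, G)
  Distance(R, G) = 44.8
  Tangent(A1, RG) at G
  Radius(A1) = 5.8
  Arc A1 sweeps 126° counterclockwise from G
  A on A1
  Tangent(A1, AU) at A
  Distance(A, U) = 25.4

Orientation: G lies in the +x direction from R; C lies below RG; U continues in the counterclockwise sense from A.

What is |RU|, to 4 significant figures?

62.57

On A1, G sits at bearing 90° from C; a 126° counterclockwise sweep puts A at bearing 216°, so A = C + 5.8·(cos 216°, sin 216°) = (40.11, -9.209). Tangency of A1 to AU means the radius CA is perpendicular to AU, so AU runs along (−sin 216°, cos 216°); with |AU| = 25.4, U = (55.04, -29.76). Then |RU| = |U − R| = 62.57.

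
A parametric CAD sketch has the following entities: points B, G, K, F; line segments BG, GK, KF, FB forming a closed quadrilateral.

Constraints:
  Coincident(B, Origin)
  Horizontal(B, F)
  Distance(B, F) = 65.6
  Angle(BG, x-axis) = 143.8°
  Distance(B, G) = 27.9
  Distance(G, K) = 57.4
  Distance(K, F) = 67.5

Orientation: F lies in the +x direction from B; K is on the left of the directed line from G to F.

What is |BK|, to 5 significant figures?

56.692

B is at the origin; B and F share the same y with |BF| = 65.6 and F in +x, so F = (65.6, 0). BG runs at 143.8° with |BG| = 27.9, so G = (-22.514, 16.478). K is determined by |GK| = 57.4 and |KF| = 67.5 together: it lies at the intersection of circle(G, 57.4) and circle(F, 67.5). With |GF| = 89.642, the foot of the radical line on GF is 37.785 from G and the perpendicular offset is √(57.4² − 37.785²) = 43.210. Taking the left-of-GF solution: K = (22.569, 52.006).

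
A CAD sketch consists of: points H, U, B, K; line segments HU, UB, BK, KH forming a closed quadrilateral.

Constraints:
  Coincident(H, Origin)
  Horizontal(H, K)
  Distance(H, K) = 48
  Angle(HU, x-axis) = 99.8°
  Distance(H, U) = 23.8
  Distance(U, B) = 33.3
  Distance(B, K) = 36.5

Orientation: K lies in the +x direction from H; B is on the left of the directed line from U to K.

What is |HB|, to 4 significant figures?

41.92

H is at the origin; HK is horizontal with |HK| = 48.0 and K in +x, so K = (48.0, 0). HU runs at 99.8° with |HU| = 23.8, so U = (-4.051, 23.45). B is determined by |UB| = 33.3 and |BK| = 36.5 together: it lies at the intersection of circle(U, 33.3) and circle(K, 36.5). With |UK| = 57.09, the foot of the radical line on UK is 26.59 from U and the perpendicular offset is √(33.3² − 26.59²) = 20.05. Taking the left-of-UK solution: B = (28.43, 30.81).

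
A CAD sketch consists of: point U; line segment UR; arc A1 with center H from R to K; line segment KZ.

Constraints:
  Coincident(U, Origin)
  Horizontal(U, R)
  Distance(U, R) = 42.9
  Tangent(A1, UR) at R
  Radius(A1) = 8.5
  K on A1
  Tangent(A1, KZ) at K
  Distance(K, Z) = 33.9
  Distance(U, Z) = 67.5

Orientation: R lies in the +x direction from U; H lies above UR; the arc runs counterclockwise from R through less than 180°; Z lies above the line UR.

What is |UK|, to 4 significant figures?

52.03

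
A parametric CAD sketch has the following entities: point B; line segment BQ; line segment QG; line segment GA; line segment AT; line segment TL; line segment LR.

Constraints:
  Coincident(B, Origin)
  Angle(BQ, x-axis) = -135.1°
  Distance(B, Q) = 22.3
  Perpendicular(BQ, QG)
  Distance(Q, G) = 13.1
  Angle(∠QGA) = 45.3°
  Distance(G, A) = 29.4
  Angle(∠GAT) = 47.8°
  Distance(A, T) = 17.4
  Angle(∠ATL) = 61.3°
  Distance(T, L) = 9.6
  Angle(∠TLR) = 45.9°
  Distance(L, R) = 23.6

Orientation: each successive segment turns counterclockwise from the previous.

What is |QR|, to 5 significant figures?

27.118

B is at the origin; BQ runs at -135.1° with length 22.3, so Q = (-15.796, -15.741). BQ is perpendicular to QG, so QG runs at -45.100°; with |QG| = 13.1, G = (-6.5491, -25.020). ∠QGA = 45.3° gives GA at 89.600° from the x-axis; with |GA| = 29.4, A = (-6.3438, 4.3791). ∠GAT = 47.8° gives AT at -138.20° from the x-axis; with |AT| = 17.4, T = (-19.315, -7.2186). ∠ATL = 61.3° gives TL at -19.500° from the x-axis; with |TL| = 9.6, L = (-10.266, -10.423). ∠TLR = 45.9° gives LR at 114.60° from the x-axis; with |LR| = 23.6, R = (-20.090, 11.035). Then |QR| = |R − Q| = 27.118.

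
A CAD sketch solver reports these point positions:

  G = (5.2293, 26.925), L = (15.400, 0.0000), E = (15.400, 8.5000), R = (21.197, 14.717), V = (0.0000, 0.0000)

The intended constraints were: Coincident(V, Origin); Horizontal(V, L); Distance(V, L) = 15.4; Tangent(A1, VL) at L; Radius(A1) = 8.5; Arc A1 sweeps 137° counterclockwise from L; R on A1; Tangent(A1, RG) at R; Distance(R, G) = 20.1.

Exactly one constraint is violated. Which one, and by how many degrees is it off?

Tangent(A1, RG) at R — off by 5.60°.

V = (0.00, 0.00) ✓; V.y = 0.00, L.y = 0.00 ✓; |VL| = 15.40 ✓; ∠(EL, LV) = 90.00° ✓; |EL| = 8.500 ✓; bearing(E→R) − bearing(E→L) = 137.0° ✓; |ER| = 8.500 ✓; ∠(ER, RG) = 84.40° ✗; |RG| = 20.10 ✓.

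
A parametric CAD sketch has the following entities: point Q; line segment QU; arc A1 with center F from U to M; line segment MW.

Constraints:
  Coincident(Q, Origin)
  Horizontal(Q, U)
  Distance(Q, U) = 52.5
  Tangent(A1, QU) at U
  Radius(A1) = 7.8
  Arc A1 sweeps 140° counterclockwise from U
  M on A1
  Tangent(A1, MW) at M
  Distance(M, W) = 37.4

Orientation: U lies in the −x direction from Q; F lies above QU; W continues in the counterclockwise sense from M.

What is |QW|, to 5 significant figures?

85.010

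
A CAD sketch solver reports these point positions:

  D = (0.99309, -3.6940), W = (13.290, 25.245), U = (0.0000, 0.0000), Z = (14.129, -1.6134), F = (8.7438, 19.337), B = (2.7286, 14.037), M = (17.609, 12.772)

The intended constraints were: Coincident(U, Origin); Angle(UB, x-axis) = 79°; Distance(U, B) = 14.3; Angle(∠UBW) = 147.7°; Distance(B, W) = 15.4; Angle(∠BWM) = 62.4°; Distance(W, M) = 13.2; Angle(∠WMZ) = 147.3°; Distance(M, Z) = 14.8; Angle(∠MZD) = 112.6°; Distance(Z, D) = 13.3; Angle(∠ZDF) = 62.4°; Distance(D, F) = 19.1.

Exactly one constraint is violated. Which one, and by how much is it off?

Distance(D, F) = 19.1 — off by 5.20.

U = (0.00, 0.00) ✓; UB at 79.00° ✓; |UB| = 14.30 ✓; ∠UBW = 147.7° ✓; |BW| = 15.40 ✓; ∠BWM = 62.40° ✓; |WM| = 13.20 ✓; ∠WMZ = 147.3° ✓; |MZ| = 14.80 ✓; ∠MZD = 112.6° ✓; |ZD| = 13.30 ✓; ∠ZDF = 62.40° ✓; |DF| = 24.30 ✗.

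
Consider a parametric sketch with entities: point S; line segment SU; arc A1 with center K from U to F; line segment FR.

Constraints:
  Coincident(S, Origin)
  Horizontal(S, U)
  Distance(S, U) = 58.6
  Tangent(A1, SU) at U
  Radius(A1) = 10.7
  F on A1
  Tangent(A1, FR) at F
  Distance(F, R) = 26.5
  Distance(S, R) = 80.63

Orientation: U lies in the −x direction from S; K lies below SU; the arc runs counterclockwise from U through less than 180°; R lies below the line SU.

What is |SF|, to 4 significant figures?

69.88

S is at the origin; SU is horizontal with |SU| = 58.6 and U on the −x side, so U = (-58.60, 0.000). Tangency of A1 to SU means the radius KU is perpendicular to SU, so K = U + (0, -10.7) = (-58.60, -10.70). Since KF ⟂ FR (tangency), |KR| = √(10.7² + 26.5²) = 28.58 regardless of where F sits on A1. So R lies on both circle(S, 80.63) and circle(K, 28.58); the below-SU intersection is R = (-72.24, -35.81). F is the foot of the tangent from R: F = (-69.23, -9.485).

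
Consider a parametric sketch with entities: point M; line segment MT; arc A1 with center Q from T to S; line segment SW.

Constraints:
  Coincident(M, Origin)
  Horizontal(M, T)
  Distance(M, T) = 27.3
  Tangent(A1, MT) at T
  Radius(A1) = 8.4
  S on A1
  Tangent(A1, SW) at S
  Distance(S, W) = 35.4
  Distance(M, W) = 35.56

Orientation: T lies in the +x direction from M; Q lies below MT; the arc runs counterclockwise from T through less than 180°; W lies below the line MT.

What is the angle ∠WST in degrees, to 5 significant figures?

149.33°

M is at the origin; M and T share the same y with |MT| = 27.3 and T on the +x side, so T = (27.300, 0.0000). Tangency of A1 to MT means the radius QT is perpendicular to MT, so Q = T + (0, -8.4) = (27.300, -8.4000). Since QS ⟂ SW (tangency), |QW| = √(8.4² + 35.4²) = 36.383 regardless of where S sits on A1. So W lies on both circle(M, 35.56) and circle(Q, 36.383); the below-MT intersection is W = (2.9542, -35.437). S is the foot of the tangent from W: S = (19.929, -4.3722).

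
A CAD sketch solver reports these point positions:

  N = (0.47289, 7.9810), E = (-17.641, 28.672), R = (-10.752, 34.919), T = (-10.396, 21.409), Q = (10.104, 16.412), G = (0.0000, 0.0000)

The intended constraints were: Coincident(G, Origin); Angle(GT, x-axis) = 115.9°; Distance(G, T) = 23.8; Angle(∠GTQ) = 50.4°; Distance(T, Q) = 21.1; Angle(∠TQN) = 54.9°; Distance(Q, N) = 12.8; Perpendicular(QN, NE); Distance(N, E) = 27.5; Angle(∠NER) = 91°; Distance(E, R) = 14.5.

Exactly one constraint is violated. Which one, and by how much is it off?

Distance(E, R) = 14.5 — off by 5.20.

G = (0.00, 0.00) ✓; GT at 115.9° ✓; |GT| = 23.80 ✓; ∠GTQ = 50.40° ✓; |TQ| = 21.10 ✓; ∠TQN = 54.90° ✓; |QN| = 12.80 ✓; ∠(QN, NE) = 90.00° ✓; |NE| = 27.50 ✓; ∠NER = 91.00° ✓; |ER| = 9.300 ✗.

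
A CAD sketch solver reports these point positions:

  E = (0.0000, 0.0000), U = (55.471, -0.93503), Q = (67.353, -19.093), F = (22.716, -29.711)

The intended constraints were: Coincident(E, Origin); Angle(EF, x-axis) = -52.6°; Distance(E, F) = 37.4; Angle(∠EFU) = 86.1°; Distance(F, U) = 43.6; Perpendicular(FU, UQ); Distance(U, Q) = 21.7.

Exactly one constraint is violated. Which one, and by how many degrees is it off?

Perpendicular(FU, UQ) — off by 8.10°.

E = (0.00, 0.00) ✓; EF at -52.60° ✓; |EF| = 37.40 ✓; ∠EFU = 86.10° ✓; |FU| = 43.60 ✓; ∠(FU, UQ) = 98.10° ✗; |UQ| = 21.70 ✓.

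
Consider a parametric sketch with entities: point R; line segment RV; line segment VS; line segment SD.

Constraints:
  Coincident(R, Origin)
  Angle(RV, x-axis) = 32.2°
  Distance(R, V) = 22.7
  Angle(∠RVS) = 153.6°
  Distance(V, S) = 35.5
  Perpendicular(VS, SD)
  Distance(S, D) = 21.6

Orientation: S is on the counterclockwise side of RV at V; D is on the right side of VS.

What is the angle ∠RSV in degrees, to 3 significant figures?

10.2°

R is at the origin; RV runs at 32.2° with length 22.7, so V = 22.7·(cos 32.2°, sin 32.2°) = (19.2, 12.1). ∠RVS = 153.6°, so VS runs at 32.2° + (180° − 153.6°) = 58.6° from the x-axis; with |VS| = 35.5, S = V + 35.5·(cos 58.6°, sin 58.6°) = (37.7, 42.4). Then cos ∠RSV = SR·SV / (|SR||SV|), giving 10.2°.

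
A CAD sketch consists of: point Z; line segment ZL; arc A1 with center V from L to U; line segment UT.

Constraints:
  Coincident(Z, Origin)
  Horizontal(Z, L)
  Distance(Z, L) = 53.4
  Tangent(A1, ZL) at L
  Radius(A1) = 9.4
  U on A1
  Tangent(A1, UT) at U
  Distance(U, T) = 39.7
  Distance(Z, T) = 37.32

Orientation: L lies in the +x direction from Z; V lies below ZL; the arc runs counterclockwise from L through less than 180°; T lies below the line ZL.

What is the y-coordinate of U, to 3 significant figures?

-2.96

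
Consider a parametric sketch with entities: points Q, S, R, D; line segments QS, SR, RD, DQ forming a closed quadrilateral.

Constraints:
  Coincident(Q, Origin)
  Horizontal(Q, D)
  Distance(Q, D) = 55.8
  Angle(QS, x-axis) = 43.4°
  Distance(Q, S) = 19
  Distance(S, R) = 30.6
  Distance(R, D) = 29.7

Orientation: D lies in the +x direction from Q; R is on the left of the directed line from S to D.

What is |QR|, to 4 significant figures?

49.00

Checks: |SR| = 30.60 ✓; |RD| = 29.70 ✓.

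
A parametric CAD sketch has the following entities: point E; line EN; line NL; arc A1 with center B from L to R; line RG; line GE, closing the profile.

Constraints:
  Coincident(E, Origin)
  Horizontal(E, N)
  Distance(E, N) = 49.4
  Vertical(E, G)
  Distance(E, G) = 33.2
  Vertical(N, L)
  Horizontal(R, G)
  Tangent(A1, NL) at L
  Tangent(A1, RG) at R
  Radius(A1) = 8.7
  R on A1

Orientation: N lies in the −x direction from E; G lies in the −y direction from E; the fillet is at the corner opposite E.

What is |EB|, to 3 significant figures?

47.5

E and G share the same x with |EG| = 33.2 and G on the −y side, so G = (0.00, -33.2). The virtual corner opposite E is at (-49.4, -33.2). A1 meets NL tangentially, so BL is at right angles to NL and A1 meets RG tangentially, so BR is at right angles to RG, with radius 8.7, so the center B sits 8.7 in from both sides at B = (-40.7, -24.5). Then |EB| = |B − E| = 47.5.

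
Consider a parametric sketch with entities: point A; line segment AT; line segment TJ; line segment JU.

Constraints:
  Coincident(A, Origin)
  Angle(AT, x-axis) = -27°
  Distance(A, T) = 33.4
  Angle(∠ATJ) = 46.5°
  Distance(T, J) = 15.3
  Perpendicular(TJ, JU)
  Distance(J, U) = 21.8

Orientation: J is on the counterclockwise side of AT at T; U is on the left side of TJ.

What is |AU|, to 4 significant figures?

8.065

A is at the origin; AT runs at -27.0° with length 33.4, so T = 33.4·(cos -27.0°, sin -27.0°) = (29.76, -15.16). ∠ATJ = 46.5°, so TJ runs at -27.0° + (180° − 46.5°) = 106.5° from the x-axis; with |TJ| = 15.3, J = T + 15.3·(cos 106.5°, sin 106.5°) = (25.41, -0.4933). TJ is perpendicular to JU; with |JU| = 21.8 on the left of TJ, U = J + 21.8·(-0.9588, -0.2840) = (4.512, -6.685). Then |AU| = |U − A| = 8.065.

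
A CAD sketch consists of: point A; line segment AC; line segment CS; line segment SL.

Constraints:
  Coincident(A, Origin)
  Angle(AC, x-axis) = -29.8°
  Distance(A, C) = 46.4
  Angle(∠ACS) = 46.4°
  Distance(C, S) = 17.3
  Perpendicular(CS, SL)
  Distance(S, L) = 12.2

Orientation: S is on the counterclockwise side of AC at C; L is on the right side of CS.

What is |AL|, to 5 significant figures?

48.102

A is at the origin; AC runs at -29.8° with length 46.4, so C = 46.4·(cos -29.8°, sin -29.8°) = (40.264, -23.060). ∠ACS = 46.4°, so CS runs at -29.8° + (180° − 46.4°) = 103.80° from the x-axis; with |CS| = 17.3, S = C + 17.3·(cos 103.80°, sin 103.80°) = (36.138, -6.2590). CS ⟂ SL; with |SL| = 12.2 on the right of CS, L = S + 12.2·(0.97113, 0.23853) = (47.986, -3.3489). Then |AL| = |L − A| = 48.102.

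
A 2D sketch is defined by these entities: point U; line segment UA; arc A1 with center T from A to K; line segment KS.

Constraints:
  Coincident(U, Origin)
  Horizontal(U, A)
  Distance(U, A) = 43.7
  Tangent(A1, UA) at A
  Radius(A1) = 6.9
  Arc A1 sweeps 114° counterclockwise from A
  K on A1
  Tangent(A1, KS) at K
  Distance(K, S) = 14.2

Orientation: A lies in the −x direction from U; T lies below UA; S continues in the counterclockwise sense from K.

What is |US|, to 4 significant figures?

49.70

U is at the origin; U and A share the same y with |UA| = 43.7 and A on the −x side, so A = (-43.70, 0.000). A1 meets UA tangentially, so TA is at right angles to UA, so T = A + (0, -6.9) = (-43.70, -6.900). On A1, A sits at bearing 90° from T; a 114° counterclockwise sweep puts K at bearing 204°, so K = T + 6.9·(cos 204°, sin 204°) = (-50.00, -9.706). A1 meets KS tangentially, so TK is at right angles to KS, so KS runs along (−sin 204°, cos 204°); with |KS| = 14.2, S = (-44.23, -22.68). Then |US| = |S − U| = 49.70.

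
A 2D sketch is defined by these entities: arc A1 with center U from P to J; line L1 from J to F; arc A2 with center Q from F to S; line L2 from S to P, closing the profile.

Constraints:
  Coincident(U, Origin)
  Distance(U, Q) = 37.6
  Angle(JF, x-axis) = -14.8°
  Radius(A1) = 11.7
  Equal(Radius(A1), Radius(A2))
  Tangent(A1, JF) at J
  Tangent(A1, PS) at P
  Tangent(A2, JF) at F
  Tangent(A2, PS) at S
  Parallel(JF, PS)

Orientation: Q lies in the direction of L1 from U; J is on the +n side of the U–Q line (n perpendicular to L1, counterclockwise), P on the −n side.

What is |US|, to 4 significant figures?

39.38

Tangency of A1 to both parallel lines with radius 11.7 puts J and P at U ± 11.7·n: J = (2.989, 11.31), P = (-2.989, -11.31). Equal radii place F and S the same way about Q: F = Q + 11.7·n = (39.34, 1.707), S = Q − 11.7·n = (33.36, -20.92). Then |US| = |S − U| = 39.38.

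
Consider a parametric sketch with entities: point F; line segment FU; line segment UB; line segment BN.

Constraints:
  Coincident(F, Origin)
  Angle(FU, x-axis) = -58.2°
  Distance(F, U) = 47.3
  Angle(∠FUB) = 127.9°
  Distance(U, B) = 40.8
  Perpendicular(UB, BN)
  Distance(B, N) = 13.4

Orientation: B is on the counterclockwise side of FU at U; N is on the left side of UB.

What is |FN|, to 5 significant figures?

73.839

F is at the origin; FU runs at -58.2° with length 47.3, so U = 47.3·(cos -58.2°, sin -58.2°) = (24.925, -40.200). ∠FUB = 127.9°, so UB runs at -58.2° + (180° − 127.9°) = -6.1000° from the x-axis; with |UB| = 40.8, B = U + 40.8·(cos -6.1000°, sin -6.1000°) = (65.494, -44.535). UB ⟂ BN; with |BN| = 13.4 on the left of UB, N = B + 13.4·(0.10626, 0.99434) = (66.918, -31.211). Then |FN| = |N − F| = 73.839.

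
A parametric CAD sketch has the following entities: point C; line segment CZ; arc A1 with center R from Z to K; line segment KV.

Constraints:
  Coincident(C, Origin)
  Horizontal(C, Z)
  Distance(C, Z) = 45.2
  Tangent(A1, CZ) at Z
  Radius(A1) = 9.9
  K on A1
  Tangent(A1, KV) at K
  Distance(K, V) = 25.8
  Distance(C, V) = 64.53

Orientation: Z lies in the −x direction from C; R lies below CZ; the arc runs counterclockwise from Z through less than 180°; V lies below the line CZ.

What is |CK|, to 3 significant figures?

56.1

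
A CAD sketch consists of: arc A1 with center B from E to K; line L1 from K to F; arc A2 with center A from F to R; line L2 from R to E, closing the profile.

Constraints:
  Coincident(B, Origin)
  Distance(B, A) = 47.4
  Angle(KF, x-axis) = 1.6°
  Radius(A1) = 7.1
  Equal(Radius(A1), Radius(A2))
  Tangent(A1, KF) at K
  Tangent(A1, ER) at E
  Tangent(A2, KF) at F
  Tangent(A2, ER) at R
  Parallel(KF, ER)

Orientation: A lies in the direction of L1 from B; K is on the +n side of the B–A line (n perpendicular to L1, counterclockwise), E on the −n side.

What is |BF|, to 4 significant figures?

47.93

The slot axis is L1's direction at 1.6°, so u = (cos 1.6°, sin 1.6°) = (0.9996, 0.02792) and n = (−sin 1.6°, cos 1.6°) = (-0.02792, 0.9996). B is at the origin and A lies 47.4 along u from B, so A = 47.4·u = (47.38, 1.323). Tangency of A1 to both parallel lines with radius 7.1 puts K and E at B ± 7.1·n: K = (-0.1982, 7.097), E = (0.1982, -7.097). Equal radii place F and R the same way about A: F = A + 7.1·n = (47.18, 8.421), R = A − 7.1·n = (47.58, -5.774). Then |BF| = |F − B| = 47.93.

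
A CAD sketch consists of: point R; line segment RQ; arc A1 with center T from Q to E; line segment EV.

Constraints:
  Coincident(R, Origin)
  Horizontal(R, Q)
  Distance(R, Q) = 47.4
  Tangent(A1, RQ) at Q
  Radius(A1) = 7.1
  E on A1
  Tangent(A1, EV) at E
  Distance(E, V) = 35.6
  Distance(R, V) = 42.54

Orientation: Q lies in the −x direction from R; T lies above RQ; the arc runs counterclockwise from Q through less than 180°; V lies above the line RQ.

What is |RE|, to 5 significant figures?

41.327

R is at the origin; R and Q share the same y with |RQ| = 47.4 and Q on the −x side, so Q = (-47.400, 0.0000). Tangency of A1 to RQ means the radius TQ is perpendicular to RQ, so T = Q + (0, 7.1) = (-47.400, 7.1000). Since TE ⟂ EV (tangency), |TV| = √(7.1² + 35.6²) = 36.301 regardless of where E sits on A1. So V lies on both circle(R, 42.54) and circle(T, 36.301); the above-RQ intersection is V = (-24.178, 35.001). E is the foot of the tangent from V: E = (-41.160, 3.7131).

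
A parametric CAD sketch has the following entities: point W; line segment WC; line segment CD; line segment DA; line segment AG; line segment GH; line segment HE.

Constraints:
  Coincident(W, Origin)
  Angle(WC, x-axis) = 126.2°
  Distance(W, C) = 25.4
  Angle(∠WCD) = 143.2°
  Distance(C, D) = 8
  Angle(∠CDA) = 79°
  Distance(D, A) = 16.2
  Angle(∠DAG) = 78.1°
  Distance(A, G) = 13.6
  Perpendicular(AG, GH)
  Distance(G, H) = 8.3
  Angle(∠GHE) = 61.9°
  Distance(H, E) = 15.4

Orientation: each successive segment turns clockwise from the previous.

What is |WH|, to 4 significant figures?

20.11

∠DAG = 78.1° gives AG at -113.5° from the x-axis; with |AG| = 13.6, G = (-4.471, 12.77). AG ⟂ GH, so GH runs at 156.5°; with |GH| = 8.3, H = (-12.08, 16.08). Then |WH| = |H − W| = 20.11.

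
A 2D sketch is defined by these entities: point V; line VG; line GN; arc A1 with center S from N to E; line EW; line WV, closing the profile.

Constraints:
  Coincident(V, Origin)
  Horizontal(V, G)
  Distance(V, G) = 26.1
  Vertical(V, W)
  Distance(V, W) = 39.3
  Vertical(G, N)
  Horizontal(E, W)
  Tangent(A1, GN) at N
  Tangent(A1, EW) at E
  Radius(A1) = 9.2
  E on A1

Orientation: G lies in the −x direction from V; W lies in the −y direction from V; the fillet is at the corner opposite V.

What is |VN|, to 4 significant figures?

39.84

The virtual corner opposite V is at (-26.10, -39.30). A1 meets GN tangentially, so SN is at right angles to GN and tangency of A1 to EW means the radius SE is perpendicular to EW, with radius 9.2, so the center S sits 9.2 in from both sides at S = (-16.90, -30.10). That places the tangent points at N = (-26.10, -30.10) on GN and E = (-16.90, -39.30) on EW. Then |VN| = |N − V| = 39.84.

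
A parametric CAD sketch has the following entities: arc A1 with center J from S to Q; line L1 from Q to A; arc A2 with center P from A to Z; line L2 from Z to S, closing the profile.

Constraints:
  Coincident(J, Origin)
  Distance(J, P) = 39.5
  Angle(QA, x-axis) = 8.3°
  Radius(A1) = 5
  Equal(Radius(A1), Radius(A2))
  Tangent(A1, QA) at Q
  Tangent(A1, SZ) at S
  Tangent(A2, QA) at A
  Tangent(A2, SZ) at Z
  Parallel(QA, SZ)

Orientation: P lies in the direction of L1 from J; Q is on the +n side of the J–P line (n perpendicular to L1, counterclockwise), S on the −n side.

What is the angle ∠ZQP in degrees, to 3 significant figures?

6.99°

The slot axis is L1's direction at 8.3°, so u = (cos 8.3°, sin 8.3°) = (0.990, 0.144) and n = (−sin 8.3°, cos 8.3°) = (-0.144, 0.990). J is at the origin and P lies 39.5 along u from J, so P = 39.5·u = (39.1, 5.70). Tangency of A1 to both parallel lines with radius 5.0 puts Q and S at J ± 5.0·n: Q = (-0.722, 4.95), S = (0.722, -4.95). Equal radii place A and Z the same way about P: A = P + 5.0·n = (38.4, 10.6), Z = P − 5.0·n = (39.8, 0.754). Then cos ∠ZQP = QZ·QP / (|QZ||QP|), giving 6.99°.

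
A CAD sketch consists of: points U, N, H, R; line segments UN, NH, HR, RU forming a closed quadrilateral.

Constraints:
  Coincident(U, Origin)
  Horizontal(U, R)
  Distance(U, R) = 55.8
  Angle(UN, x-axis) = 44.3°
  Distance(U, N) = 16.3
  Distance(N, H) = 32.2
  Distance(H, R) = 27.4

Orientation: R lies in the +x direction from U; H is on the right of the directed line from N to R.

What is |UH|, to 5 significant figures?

34.765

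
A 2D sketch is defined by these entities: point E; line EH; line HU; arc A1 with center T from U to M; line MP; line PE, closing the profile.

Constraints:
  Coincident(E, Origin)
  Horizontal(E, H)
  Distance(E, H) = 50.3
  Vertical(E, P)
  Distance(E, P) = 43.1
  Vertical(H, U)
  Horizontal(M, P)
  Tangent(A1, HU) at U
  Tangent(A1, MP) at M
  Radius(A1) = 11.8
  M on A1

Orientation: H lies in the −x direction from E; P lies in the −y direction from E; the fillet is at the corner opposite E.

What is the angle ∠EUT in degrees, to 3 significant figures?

31.9°

E is at the origin; EH is horizontal with |EH| = 50.3 and H on the −x side, so H = (-50.3, 0.00). EP is vertical with |EP| = 43.1 and P on the −y side, so P = (0.00, -43.1). The virtual corner opposite E is at (-50.3, -43.1). Since A1 is tangent to HU there, TU ⟂ HU and A1 meets MP tangentially, so TM is at right angles to MP, with radius 11.8, so the center T sits 11.8 in from both sides at T = (-38.5, -31.3). That places the tangent points at U = (-50.3, -31.3) on HU and M = (-38.5, -43.1) on MP. Then cos ∠EUT = UE·UT / (|UE||UT|), giving 31.9°.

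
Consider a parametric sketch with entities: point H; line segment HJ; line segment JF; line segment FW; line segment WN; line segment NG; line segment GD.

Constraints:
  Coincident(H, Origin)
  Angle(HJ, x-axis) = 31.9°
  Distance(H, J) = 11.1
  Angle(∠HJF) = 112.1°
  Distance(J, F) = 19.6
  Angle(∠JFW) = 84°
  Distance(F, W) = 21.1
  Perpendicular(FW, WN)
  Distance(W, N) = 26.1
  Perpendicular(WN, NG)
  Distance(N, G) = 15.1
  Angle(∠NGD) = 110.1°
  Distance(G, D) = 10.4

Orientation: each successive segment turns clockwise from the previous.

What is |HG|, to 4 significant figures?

7.585

H is at the origin; HJ runs at 31.9° with length 11.1, so J = (9.424, 5.866). ∠HJF = 112.1° gives JF at -36.00° from the x-axis; with |JF| = 19.6, F = (25.28, -5.655). ∠JFW = 84.0° gives FW at -132.0° from the x-axis; with |FW| = 21.1, W = (11.16, -21.34). FW is perpendicular to WN, so WN runs at 138.0°; with |WN| = 26.1, N = (-8.234, -3.871). The perpendicularity gives NG at right angles to WN, so NG runs at 48.00°; with |NG| = 15.1, G = (1.869, 7.351). Then |HG| = |G − H| = 7.585.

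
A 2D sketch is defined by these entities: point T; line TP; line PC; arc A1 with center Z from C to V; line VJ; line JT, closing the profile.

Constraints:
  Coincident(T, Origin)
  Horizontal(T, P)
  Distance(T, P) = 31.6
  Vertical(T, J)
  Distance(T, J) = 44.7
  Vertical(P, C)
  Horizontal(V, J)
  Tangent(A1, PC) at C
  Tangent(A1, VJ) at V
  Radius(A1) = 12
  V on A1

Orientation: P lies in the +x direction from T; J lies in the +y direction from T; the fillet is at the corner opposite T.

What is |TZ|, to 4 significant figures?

38.12

T is at the origin; T and P share the same y with |TP| = 31.6 and P on the +x side, so P = (31.60, 0.000). TJ is vertical with |TJ| = 44.7 and J on the +y side, so J = (0.000, 44.70). The virtual corner opposite T is at (31.60, 44.70). The tangent condition forces ZC to be normal to PC and since A1 is tangent to VJ there, ZV ⟂ VJ, with radius 12.0, so the center Z sits 12.0 in from both sides at Z = (19.60, 32.70). Then |TZ| = |Z − T| = 38.12.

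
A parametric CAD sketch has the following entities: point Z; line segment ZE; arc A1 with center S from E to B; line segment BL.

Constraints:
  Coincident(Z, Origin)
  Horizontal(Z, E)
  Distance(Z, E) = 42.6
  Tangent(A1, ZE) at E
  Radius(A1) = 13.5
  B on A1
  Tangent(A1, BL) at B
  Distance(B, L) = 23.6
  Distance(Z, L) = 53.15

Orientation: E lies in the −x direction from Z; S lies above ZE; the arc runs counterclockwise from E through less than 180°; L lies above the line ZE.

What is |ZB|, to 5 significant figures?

33.978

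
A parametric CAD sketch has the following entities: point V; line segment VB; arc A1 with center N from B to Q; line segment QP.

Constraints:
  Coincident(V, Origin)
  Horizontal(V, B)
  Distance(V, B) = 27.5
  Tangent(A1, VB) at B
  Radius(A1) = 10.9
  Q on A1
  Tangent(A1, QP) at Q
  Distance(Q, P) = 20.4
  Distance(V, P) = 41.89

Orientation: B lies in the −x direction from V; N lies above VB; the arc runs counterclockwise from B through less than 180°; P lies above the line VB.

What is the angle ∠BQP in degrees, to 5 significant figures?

124.46°

V is at the origin; VB is horizontal with |VB| = 27.5 and B on the −x side, so B = (-27.500, 0.0000). A1 meets VB tangentially, so NB is at right angles to VB, so N = B + (0, 10.9) = (-27.500, 10.900). Since NQ ⟂ QP (tangency), |NP| = √(10.9² + 20.4²) = 23.129 regardless of where Q sits on A1. So P lies on both circle(V, 41.89) and circle(N, 23.129); the above-VB intersection is P = (-24.669, 33.856). Q is the foot of the tangent from P: Q = (-17.330, 14.822).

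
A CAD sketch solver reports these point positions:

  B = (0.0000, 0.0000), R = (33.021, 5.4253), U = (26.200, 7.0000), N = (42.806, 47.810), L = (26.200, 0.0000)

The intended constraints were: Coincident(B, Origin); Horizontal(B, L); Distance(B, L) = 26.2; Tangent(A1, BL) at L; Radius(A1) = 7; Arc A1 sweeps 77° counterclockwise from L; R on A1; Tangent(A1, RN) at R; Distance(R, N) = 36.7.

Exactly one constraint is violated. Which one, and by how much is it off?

Distance(R, N) = 36.7 — off by 6.80.

B = (0.00, 0.00) ✓; B.y = 0.00, L.y = 0.00 ✓; |BL| = 26.20 ✓; ∠(UL, LB) = 90.00° ✓; |UL| = 7.000 ✓; bearing(U→R) − bearing(U→L) = 77.00° ✓; |UR| = 7.000 ✓; ∠(UR, RN) = 90.00° ✓; |RN| = 43.50 ✗.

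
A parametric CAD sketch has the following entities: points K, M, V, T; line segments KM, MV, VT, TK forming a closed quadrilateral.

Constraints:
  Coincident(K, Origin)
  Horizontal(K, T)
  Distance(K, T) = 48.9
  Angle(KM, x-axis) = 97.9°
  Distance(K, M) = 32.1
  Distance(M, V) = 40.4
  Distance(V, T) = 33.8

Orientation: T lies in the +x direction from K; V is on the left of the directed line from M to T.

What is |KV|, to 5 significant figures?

47.650

Checks: |MV| = 40.40 ✓; |VT| = 33.80 ✓.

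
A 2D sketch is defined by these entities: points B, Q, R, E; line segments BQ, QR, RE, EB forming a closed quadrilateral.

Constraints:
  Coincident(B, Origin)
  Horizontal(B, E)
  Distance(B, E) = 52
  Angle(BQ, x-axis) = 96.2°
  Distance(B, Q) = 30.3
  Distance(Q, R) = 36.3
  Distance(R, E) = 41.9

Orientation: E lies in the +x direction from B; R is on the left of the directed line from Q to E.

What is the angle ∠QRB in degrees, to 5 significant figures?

37.887°

B is at the origin; BE is horizontal with |BE| = 52.0 and E in +x, so E = (52.0, 0). BQ runs at 96.2° with |BQ| = 30.3, so Q = (-3.2724, 30.123). R is determined by |QR| = 36.3 and |RE| = 41.9 together: it lies at the intersection of circle(Q, 36.3) and circle(E, 41.9). With |QE| = 62.948, the foot of the radical line on QE is 27.995 from Q and the perpendicular offset is √(36.3² − 27.995²) = 23.107. Taking the left-of-QE solution: R = (32.367, 37.016).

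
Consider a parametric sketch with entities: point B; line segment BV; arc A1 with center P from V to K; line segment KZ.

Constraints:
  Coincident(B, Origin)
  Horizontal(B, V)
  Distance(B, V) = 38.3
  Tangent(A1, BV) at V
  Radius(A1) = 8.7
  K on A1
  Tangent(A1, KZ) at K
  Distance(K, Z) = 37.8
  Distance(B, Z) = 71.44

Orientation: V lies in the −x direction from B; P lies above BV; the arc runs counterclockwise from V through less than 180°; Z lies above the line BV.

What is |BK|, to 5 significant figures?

35.076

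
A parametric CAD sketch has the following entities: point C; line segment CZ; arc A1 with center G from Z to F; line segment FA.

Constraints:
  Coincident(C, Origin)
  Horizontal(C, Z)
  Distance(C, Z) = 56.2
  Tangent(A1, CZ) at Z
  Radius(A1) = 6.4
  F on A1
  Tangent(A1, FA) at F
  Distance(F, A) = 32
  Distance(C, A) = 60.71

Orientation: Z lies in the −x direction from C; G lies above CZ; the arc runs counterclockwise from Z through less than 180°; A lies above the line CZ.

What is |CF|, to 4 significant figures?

50.17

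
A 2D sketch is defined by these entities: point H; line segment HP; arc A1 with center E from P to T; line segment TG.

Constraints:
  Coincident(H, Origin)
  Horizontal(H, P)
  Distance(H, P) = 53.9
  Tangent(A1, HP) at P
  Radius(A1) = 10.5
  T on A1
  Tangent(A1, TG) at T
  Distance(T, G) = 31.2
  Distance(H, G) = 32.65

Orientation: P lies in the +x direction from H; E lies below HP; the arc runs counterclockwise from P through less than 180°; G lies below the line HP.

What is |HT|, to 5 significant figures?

47.142

H is at the origin; H and P share the same y with |HP| = 53.9 and P on the +x side, so P = (53.900, 0.0000). Since A1 is tangent to HP there, EP ⟂ HP, so E = P + (0, -10.5) = (53.900, -10.500). Since ET ⟂ TG (tangency), |EG| = √(10.5² + 31.2²) = 32.919 regardless of where T sits on A1. So G lies on both circle(H, 32.65) and circle(E, 32.919); the below-HP intersection is G = (23.366, -22.804). T is the foot of the tangent from G: T = (47.074, -2.5215).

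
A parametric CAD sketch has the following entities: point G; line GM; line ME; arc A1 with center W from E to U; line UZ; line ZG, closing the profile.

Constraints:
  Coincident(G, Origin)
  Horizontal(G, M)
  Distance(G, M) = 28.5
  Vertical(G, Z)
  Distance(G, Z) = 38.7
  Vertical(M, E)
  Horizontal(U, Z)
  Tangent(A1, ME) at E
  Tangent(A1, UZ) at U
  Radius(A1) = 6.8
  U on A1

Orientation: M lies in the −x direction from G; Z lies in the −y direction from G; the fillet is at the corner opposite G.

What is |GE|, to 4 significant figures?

42.78

G is at the origin; GM is horizontal with |GM| = 28.5 and M on the −x side, so M = (-28.50, 0.000). GZ is vertical with |GZ| = 38.7 and Z on the −y side, so Z = (0.000, -38.70). The virtual corner opposite G is at (-28.50, -38.70). Tangency of A1 to ME means the radius WE is perpendicular to ME and A1 meets UZ tangentially, so WU is at right angles to UZ, with radius 6.8, so the center W sits 6.8 in from both sides at W = (-21.70, -31.90). That places the tangent points at E = (-28.50, -31.90) on ME and U = (-21.70, -38.70) on UZ. Then |GE| = |E − G| = 42.78.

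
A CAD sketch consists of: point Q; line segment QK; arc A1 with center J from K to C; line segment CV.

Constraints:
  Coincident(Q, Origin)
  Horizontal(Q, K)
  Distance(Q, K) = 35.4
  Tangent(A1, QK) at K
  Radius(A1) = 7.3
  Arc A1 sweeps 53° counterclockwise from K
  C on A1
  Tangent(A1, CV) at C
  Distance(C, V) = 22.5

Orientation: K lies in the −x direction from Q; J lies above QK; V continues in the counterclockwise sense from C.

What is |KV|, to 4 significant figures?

28.48

Q is at the origin; Q and K share the same y with |QK| = 35.4 and K on the −x side, so K = (-35.40, 0.000). A1 meets QK tangentially, so JK is at right angles to QK, so J = K + (0, 7.3) = (-35.40, 7.300). On A1, K sits at bearing -90° from J; a 53° counterclockwise sweep puts C at bearing -37°, so C = J + 7.3·(cos -37°, sin -37°) = (-29.57, 2.907). The tangent condition forces JC to be normal to CV, so CV runs along (−sin -37°, cos -37°); with |CV| = 22.5, V = (-16.03, 20.88). Then |KV| = |V − K| = 28.48.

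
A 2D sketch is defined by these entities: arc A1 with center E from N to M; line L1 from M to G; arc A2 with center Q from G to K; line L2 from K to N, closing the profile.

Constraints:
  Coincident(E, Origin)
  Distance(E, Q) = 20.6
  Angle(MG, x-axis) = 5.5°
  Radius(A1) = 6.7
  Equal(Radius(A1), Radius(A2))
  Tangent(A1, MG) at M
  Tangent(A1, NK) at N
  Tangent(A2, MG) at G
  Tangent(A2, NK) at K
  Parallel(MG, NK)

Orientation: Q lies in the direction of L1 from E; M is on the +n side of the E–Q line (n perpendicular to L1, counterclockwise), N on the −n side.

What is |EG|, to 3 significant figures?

21.7

Tangency of A1 to both parallel lines with radius 6.7 puts M and N at E ± 6.7·n: M = (-0.642, 6.67), N = (0.642, -6.67). Equal radii place G and K the same way about Q: G = Q + 6.7·n = (19.9, 8.64), K = Q − 6.7·n = (21.1, -4.69). Then |EG| = |G − E| = 21.7.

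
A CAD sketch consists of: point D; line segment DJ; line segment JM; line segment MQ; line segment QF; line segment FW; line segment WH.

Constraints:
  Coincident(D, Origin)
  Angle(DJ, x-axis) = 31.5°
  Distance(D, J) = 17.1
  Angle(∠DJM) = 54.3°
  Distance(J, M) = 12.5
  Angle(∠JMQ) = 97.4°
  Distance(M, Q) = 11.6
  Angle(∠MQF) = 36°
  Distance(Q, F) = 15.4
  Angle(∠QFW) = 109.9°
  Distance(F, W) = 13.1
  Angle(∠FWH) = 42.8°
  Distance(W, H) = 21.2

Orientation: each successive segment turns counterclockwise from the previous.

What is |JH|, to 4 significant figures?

17.64

D is at the origin; DJ runs at 31.5° with length 17.1, so J = (14.58, 8.935). ∠DJM = 54.3° gives JM at 157.2° from the x-axis; with |JM| = 12.5, M = (3.057, 13.78). ∠JMQ = 97.4° gives MQ at -120.2° from the x-axis; with |MQ| = 11.6, Q = (-2.778, 3.753). ∠MQF = 36.0° gives QF at 23.80° from the x-axis; with |QF| = 15.4, F = (11.31, 9.968). ∠QFW = 109.9° gives FW at 93.90° from the x-axis; with |FW| = 13.1, W = (10.42, 23.04). ∠FWH = 42.8° gives WH at -128.9° from the x-axis; with |WH| = 21.2, H = (-2.892, 6.539). Then |JH| = |H − J| = 17.64.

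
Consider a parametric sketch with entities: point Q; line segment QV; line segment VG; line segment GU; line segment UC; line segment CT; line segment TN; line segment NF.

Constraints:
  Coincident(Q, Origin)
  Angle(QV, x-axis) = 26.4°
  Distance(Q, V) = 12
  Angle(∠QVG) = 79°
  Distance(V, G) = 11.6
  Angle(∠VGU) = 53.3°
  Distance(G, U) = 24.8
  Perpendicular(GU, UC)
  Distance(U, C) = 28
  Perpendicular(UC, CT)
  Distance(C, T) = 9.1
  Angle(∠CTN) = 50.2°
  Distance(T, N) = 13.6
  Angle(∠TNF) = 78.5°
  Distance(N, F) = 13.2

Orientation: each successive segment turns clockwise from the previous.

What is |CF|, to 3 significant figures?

7.86

∠CTN = 50.2° gives TN at -151° from the x-axis; with |TN| = 13.6, N = (-2.53, 19.4). ∠TNF = 78.5° gives NF at 107° from the x-axis; with |NF| = 13.2, F = (-6.48, 32.0). Then |CF| = |F − C| = 7.86.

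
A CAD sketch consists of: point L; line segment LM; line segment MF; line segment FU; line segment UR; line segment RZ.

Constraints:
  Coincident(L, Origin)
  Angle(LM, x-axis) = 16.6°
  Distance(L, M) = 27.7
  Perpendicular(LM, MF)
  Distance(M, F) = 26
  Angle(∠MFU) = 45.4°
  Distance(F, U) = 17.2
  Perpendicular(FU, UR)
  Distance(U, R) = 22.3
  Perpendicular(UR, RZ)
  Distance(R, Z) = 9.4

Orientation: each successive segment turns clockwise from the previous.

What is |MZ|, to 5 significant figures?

11.121

L is at the origin; LM runs at 16.6° with length 27.7, so M = (26.546, 7.9136). The perpendicularity gives MF at right angles to LM, so MF runs at -73.400°; with |MF| = 26.0, F = (33.973, -17.003). ∠MFU = 45.4° gives FU at 152.00° from the x-axis; with |FU| = 17.2, U = (18.787, -8.9279). The perpendicularity gives UR at right angles to FU, so UR runs at 62.000°; with |UR| = 22.3, R = (29.256, 10.762). The perpendicularity gives RZ at right angles to UR, so RZ runs at -28.000°; with |RZ| = 9.4, Z = (37.556, 6.3488). Then |MZ| = |Z − M| = 11.121.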